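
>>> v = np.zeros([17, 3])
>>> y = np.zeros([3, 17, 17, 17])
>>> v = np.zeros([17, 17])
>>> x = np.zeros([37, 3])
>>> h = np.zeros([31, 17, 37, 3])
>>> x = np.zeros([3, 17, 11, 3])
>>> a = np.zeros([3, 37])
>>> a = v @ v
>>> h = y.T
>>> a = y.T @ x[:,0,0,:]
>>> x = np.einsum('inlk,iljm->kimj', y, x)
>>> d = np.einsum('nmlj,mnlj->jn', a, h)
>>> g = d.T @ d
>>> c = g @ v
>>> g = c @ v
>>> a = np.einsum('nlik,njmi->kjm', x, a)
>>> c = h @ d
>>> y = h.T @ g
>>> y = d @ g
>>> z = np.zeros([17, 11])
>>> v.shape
(17, 17)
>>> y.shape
(3, 17)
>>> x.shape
(17, 3, 3, 11)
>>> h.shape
(17, 17, 17, 3)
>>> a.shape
(11, 17, 17)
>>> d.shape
(3, 17)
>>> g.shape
(17, 17)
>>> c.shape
(17, 17, 17, 17)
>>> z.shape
(17, 11)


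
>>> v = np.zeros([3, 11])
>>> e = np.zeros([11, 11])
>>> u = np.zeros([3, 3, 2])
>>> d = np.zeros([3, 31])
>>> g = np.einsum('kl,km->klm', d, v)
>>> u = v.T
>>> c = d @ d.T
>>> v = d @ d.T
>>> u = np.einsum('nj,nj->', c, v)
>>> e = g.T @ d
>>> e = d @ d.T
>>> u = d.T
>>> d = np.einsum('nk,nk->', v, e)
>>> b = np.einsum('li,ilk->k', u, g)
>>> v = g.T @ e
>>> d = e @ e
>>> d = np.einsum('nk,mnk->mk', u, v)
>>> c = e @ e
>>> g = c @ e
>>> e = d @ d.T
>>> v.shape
(11, 31, 3)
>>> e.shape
(11, 11)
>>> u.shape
(31, 3)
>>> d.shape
(11, 3)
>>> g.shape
(3, 3)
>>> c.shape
(3, 3)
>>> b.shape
(11,)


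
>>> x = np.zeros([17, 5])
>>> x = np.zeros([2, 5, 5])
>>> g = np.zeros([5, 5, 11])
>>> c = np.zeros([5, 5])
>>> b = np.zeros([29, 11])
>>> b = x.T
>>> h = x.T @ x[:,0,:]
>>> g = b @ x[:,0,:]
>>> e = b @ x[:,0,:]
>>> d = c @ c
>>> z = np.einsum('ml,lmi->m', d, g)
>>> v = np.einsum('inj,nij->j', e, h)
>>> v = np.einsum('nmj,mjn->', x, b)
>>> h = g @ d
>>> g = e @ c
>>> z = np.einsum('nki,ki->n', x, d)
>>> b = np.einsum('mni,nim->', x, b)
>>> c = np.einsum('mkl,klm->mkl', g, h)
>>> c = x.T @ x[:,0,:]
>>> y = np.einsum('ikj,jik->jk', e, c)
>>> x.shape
(2, 5, 5)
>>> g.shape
(5, 5, 5)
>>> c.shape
(5, 5, 5)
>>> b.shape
()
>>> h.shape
(5, 5, 5)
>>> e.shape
(5, 5, 5)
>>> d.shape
(5, 5)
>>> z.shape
(2,)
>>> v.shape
()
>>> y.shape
(5, 5)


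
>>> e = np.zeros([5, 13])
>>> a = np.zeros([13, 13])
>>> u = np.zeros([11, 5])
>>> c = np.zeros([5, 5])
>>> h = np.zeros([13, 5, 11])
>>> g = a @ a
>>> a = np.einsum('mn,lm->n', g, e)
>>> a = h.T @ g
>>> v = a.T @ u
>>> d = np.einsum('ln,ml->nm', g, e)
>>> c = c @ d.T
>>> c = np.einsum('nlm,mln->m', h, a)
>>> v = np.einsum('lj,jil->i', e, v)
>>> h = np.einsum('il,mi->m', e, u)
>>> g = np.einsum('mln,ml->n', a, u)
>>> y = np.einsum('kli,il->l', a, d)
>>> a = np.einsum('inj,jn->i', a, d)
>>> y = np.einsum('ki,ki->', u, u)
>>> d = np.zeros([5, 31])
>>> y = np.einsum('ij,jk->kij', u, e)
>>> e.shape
(5, 13)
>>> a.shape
(11,)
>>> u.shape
(11, 5)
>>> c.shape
(11,)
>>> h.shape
(11,)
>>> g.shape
(13,)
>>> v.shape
(5,)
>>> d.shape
(5, 31)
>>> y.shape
(13, 11, 5)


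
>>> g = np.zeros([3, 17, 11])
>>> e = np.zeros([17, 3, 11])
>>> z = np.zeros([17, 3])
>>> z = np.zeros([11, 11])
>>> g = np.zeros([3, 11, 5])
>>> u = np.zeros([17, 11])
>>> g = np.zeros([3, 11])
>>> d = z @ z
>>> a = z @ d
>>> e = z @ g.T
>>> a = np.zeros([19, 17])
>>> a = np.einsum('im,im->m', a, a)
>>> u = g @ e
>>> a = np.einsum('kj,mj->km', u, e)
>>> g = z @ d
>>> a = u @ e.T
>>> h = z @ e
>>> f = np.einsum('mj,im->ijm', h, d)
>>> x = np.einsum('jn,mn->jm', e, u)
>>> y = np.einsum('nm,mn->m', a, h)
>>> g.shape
(11, 11)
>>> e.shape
(11, 3)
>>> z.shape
(11, 11)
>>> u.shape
(3, 3)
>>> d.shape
(11, 11)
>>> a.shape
(3, 11)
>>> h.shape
(11, 3)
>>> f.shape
(11, 3, 11)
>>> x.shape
(11, 3)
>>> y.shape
(11,)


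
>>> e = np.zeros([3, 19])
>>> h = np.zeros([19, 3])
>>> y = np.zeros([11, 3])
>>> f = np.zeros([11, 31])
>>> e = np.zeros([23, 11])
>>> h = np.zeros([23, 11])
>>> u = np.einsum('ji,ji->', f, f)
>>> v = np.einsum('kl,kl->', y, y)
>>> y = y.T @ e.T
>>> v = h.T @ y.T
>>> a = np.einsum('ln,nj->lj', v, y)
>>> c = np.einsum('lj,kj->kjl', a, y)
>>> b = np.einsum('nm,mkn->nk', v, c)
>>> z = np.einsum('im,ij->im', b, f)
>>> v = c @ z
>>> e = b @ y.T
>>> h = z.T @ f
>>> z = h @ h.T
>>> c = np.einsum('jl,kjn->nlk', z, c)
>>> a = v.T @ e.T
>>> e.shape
(11, 3)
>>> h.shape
(23, 31)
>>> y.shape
(3, 23)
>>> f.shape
(11, 31)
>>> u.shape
()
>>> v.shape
(3, 23, 23)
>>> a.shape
(23, 23, 11)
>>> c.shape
(11, 23, 3)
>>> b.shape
(11, 23)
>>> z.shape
(23, 23)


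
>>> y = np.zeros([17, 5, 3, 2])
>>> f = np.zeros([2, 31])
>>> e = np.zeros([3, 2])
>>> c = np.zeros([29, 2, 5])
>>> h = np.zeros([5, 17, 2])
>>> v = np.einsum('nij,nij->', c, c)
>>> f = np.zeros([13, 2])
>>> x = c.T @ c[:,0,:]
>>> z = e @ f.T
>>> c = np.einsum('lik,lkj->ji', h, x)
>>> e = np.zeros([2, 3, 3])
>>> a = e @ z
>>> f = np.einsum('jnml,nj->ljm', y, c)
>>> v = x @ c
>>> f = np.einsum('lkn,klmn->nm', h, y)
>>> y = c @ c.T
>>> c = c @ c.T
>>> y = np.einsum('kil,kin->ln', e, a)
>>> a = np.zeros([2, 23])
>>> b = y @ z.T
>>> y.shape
(3, 13)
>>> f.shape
(2, 3)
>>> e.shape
(2, 3, 3)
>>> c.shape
(5, 5)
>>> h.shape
(5, 17, 2)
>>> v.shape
(5, 2, 17)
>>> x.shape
(5, 2, 5)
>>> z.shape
(3, 13)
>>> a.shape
(2, 23)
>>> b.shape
(3, 3)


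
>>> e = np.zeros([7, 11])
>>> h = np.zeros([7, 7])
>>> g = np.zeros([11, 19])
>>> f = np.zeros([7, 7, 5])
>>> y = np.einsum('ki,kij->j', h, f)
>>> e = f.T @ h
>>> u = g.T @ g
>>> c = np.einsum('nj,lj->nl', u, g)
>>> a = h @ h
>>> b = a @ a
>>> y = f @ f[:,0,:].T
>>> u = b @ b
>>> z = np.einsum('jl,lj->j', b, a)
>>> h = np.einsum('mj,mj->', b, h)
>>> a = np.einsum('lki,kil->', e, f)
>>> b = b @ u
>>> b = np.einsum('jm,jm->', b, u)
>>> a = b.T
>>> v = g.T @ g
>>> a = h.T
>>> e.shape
(5, 7, 7)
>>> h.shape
()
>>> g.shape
(11, 19)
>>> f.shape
(7, 7, 5)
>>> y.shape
(7, 7, 7)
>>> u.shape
(7, 7)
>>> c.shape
(19, 11)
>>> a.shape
()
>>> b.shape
()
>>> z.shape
(7,)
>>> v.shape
(19, 19)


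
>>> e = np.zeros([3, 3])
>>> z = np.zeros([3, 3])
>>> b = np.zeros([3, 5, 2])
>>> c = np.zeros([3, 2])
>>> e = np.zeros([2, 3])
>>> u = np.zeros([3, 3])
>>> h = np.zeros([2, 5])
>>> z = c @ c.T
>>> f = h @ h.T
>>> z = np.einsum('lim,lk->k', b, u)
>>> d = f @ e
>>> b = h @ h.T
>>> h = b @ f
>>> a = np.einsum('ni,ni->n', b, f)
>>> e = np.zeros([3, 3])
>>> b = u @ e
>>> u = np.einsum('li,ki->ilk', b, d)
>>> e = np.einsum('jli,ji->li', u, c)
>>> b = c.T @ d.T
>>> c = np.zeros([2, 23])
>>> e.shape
(3, 2)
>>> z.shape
(3,)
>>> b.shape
(2, 2)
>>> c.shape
(2, 23)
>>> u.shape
(3, 3, 2)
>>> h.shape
(2, 2)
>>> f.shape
(2, 2)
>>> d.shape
(2, 3)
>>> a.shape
(2,)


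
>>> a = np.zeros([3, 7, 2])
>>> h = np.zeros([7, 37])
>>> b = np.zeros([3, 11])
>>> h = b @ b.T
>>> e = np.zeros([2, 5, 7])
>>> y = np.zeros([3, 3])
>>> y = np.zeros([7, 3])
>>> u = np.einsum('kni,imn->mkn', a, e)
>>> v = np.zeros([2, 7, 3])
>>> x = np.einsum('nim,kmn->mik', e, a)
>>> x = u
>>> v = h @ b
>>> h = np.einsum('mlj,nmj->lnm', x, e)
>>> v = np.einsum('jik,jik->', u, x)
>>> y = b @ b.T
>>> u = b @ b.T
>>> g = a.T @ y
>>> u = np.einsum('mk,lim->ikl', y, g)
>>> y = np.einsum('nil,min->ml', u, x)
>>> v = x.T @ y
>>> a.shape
(3, 7, 2)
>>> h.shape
(3, 2, 5)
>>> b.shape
(3, 11)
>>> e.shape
(2, 5, 7)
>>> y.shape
(5, 2)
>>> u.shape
(7, 3, 2)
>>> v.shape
(7, 3, 2)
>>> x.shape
(5, 3, 7)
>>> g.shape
(2, 7, 3)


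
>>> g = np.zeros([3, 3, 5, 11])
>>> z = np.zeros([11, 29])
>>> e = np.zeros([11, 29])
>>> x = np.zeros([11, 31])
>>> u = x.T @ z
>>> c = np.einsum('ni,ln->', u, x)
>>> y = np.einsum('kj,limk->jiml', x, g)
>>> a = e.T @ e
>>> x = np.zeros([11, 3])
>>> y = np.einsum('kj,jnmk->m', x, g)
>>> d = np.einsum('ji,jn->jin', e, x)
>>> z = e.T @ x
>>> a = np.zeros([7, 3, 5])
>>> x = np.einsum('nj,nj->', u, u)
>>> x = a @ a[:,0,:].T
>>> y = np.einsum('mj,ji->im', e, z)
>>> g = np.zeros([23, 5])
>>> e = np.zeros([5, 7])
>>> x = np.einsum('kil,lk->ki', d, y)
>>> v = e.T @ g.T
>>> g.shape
(23, 5)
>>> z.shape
(29, 3)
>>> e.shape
(5, 7)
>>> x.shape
(11, 29)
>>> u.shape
(31, 29)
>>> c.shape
()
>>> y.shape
(3, 11)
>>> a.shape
(7, 3, 5)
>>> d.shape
(11, 29, 3)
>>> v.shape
(7, 23)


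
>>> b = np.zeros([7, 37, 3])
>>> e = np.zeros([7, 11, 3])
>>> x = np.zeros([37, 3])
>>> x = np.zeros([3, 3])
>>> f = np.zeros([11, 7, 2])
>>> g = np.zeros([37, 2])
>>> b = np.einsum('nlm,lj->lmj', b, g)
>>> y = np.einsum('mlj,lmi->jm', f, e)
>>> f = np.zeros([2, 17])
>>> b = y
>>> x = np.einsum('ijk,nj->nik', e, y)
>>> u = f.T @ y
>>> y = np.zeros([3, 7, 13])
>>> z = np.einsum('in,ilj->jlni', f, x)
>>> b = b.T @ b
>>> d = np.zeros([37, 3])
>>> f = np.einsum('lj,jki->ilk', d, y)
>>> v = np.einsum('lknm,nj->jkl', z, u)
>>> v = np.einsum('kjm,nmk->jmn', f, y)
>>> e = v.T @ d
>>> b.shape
(11, 11)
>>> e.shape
(3, 7, 3)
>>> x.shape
(2, 7, 3)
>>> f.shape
(13, 37, 7)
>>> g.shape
(37, 2)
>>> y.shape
(3, 7, 13)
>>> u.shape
(17, 11)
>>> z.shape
(3, 7, 17, 2)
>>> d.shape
(37, 3)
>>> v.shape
(37, 7, 3)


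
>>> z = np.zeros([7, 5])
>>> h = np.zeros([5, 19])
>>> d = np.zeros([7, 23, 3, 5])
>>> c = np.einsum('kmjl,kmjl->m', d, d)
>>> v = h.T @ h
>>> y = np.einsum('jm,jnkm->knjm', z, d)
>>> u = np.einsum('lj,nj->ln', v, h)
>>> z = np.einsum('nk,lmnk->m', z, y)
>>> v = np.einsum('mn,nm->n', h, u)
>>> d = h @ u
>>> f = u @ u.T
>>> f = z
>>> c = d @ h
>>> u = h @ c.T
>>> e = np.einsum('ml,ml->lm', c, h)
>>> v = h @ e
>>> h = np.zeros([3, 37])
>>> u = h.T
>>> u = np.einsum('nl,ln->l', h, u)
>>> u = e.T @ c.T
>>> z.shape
(23,)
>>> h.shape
(3, 37)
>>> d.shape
(5, 5)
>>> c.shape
(5, 19)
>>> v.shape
(5, 5)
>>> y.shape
(3, 23, 7, 5)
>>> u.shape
(5, 5)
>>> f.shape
(23,)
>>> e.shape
(19, 5)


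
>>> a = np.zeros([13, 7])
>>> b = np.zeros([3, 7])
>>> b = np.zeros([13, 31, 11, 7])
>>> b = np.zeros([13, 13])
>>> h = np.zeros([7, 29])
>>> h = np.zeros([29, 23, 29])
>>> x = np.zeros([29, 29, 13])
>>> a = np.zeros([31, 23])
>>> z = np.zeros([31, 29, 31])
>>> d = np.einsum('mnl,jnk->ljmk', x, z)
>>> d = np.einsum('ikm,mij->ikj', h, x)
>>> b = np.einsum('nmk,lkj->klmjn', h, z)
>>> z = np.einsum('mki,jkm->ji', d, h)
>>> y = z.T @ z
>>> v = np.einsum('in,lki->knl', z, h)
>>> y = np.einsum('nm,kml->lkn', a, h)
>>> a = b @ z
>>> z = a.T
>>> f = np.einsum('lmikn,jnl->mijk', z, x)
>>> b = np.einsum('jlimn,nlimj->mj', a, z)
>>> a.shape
(29, 31, 23, 31, 13)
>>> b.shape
(31, 29)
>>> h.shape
(29, 23, 29)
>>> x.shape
(29, 29, 13)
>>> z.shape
(13, 31, 23, 31, 29)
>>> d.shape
(29, 23, 13)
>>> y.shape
(29, 29, 31)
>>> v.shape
(23, 13, 29)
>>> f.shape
(31, 23, 29, 31)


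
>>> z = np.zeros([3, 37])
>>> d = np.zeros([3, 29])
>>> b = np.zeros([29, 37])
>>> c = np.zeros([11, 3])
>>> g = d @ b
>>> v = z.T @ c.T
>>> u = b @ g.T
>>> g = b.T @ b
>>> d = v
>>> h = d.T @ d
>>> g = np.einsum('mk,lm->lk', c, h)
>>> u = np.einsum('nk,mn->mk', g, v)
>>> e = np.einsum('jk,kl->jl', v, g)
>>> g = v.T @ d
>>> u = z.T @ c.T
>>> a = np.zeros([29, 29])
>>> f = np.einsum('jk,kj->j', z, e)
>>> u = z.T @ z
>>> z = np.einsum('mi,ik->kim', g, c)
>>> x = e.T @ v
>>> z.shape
(3, 11, 11)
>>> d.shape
(37, 11)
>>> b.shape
(29, 37)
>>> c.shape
(11, 3)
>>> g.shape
(11, 11)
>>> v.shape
(37, 11)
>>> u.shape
(37, 37)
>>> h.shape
(11, 11)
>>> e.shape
(37, 3)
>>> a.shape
(29, 29)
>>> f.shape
(3,)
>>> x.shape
(3, 11)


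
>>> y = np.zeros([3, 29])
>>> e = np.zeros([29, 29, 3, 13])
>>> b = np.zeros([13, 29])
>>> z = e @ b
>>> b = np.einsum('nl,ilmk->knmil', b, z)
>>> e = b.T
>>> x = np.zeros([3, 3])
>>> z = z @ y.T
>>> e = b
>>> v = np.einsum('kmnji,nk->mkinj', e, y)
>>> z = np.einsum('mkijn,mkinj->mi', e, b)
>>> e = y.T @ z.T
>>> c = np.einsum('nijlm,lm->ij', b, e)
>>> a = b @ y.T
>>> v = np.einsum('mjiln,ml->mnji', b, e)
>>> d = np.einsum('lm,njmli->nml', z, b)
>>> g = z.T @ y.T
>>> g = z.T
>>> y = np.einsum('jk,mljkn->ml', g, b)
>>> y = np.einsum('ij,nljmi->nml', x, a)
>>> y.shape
(29, 29, 13)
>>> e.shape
(29, 29)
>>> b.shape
(29, 13, 3, 29, 29)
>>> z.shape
(29, 3)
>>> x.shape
(3, 3)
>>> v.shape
(29, 29, 13, 3)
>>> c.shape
(13, 3)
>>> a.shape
(29, 13, 3, 29, 3)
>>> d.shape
(29, 3, 29)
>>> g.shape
(3, 29)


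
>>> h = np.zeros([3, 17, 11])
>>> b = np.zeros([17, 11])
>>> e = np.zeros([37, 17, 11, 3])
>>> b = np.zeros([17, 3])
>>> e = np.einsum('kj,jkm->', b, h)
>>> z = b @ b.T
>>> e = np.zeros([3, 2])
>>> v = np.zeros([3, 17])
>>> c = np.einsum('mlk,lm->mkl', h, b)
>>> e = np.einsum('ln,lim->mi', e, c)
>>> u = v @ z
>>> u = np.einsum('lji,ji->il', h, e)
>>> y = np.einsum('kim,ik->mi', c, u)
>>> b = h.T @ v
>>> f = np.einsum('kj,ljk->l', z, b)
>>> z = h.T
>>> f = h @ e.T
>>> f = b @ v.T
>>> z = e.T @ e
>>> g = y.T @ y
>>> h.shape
(3, 17, 11)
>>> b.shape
(11, 17, 17)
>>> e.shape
(17, 11)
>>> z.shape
(11, 11)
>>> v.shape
(3, 17)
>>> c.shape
(3, 11, 17)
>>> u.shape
(11, 3)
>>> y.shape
(17, 11)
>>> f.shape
(11, 17, 3)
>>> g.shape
(11, 11)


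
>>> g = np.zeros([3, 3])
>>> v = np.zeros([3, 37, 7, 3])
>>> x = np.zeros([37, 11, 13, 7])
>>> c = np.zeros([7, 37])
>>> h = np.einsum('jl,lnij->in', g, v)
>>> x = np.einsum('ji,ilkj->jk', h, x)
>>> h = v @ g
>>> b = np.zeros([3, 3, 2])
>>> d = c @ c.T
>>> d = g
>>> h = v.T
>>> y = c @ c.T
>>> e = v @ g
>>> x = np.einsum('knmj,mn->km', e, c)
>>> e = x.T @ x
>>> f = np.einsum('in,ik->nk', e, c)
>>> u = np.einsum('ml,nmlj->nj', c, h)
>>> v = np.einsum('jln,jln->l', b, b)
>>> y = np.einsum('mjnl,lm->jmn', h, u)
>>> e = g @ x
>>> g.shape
(3, 3)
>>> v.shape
(3,)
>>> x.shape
(3, 7)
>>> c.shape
(7, 37)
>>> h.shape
(3, 7, 37, 3)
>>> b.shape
(3, 3, 2)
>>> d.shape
(3, 3)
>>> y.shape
(7, 3, 37)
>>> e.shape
(3, 7)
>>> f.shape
(7, 37)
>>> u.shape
(3, 3)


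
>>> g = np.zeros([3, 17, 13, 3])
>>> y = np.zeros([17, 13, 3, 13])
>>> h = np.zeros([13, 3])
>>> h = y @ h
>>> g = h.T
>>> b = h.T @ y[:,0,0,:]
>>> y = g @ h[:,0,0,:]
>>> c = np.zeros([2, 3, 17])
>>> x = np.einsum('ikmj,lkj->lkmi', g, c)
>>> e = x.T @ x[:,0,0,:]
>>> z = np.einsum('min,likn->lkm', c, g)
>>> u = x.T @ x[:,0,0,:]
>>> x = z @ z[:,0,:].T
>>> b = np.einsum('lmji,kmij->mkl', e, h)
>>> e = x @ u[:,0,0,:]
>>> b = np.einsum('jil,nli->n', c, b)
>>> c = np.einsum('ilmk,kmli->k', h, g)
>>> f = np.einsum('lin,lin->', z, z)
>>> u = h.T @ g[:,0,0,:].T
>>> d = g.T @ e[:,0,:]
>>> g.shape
(3, 3, 13, 17)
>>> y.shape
(3, 3, 13, 3)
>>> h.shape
(17, 13, 3, 3)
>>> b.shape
(13,)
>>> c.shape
(3,)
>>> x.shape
(3, 13, 3)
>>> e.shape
(3, 13, 3)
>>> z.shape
(3, 13, 2)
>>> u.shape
(3, 3, 13, 3)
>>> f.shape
()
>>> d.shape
(17, 13, 3, 3)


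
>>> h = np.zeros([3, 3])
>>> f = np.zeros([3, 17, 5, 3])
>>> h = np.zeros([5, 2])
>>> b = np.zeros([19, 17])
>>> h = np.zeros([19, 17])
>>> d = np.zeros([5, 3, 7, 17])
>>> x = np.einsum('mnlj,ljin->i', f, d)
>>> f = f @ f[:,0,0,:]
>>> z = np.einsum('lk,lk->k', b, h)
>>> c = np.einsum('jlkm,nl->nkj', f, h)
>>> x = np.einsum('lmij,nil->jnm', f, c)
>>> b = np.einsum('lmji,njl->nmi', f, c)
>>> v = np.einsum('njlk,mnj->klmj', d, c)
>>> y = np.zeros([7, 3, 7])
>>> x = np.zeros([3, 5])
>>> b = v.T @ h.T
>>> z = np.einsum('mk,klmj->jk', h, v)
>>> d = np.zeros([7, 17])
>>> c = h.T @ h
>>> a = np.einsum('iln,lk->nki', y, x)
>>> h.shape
(19, 17)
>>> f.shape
(3, 17, 5, 3)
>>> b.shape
(3, 19, 7, 19)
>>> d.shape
(7, 17)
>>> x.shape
(3, 5)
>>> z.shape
(3, 17)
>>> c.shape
(17, 17)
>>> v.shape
(17, 7, 19, 3)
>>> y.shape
(7, 3, 7)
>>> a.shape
(7, 5, 7)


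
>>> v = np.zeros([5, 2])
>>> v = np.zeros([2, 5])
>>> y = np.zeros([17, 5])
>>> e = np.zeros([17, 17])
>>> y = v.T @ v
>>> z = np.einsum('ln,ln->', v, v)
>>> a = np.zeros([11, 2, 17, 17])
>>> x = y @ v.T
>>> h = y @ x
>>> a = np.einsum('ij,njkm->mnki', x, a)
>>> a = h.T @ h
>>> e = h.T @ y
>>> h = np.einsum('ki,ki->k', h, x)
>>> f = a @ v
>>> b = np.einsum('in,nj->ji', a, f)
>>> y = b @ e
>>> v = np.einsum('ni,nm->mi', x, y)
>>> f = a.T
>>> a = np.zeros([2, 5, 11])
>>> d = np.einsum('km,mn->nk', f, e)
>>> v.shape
(5, 2)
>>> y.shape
(5, 5)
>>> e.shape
(2, 5)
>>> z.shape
()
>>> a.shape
(2, 5, 11)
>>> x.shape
(5, 2)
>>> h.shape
(5,)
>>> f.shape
(2, 2)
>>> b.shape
(5, 2)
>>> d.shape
(5, 2)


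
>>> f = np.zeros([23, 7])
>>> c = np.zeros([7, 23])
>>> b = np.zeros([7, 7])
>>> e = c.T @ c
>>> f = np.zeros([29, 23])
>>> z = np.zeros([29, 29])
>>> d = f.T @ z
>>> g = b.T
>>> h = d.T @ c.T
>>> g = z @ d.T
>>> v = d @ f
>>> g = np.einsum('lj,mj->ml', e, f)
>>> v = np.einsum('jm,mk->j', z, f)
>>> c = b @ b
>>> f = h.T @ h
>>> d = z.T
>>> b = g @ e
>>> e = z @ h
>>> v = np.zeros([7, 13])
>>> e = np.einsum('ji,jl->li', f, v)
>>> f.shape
(7, 7)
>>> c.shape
(7, 7)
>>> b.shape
(29, 23)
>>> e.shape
(13, 7)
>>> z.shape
(29, 29)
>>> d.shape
(29, 29)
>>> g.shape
(29, 23)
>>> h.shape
(29, 7)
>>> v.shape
(7, 13)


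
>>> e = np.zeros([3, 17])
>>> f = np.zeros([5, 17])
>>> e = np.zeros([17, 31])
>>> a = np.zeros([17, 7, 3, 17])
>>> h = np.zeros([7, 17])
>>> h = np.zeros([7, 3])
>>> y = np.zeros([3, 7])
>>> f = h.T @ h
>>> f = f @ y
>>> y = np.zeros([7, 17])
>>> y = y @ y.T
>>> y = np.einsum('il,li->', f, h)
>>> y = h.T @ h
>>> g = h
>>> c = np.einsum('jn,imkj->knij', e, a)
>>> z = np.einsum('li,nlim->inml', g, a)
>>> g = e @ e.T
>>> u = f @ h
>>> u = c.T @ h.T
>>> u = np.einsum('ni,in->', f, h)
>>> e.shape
(17, 31)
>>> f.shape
(3, 7)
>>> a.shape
(17, 7, 3, 17)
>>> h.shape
(7, 3)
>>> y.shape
(3, 3)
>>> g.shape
(17, 17)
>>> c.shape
(3, 31, 17, 17)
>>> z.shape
(3, 17, 17, 7)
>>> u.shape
()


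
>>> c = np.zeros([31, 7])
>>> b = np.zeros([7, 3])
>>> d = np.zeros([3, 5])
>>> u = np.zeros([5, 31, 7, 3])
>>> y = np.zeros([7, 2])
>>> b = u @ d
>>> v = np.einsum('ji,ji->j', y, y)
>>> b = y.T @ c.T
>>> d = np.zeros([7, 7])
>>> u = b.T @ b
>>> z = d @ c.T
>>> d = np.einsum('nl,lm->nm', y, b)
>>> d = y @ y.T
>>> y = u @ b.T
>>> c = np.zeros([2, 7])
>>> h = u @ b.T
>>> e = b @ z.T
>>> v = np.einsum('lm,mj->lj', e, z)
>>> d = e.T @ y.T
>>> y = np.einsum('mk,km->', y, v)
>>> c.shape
(2, 7)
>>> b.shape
(2, 31)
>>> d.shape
(7, 31)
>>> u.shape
(31, 31)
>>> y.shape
()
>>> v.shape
(2, 31)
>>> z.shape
(7, 31)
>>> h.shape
(31, 2)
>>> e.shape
(2, 7)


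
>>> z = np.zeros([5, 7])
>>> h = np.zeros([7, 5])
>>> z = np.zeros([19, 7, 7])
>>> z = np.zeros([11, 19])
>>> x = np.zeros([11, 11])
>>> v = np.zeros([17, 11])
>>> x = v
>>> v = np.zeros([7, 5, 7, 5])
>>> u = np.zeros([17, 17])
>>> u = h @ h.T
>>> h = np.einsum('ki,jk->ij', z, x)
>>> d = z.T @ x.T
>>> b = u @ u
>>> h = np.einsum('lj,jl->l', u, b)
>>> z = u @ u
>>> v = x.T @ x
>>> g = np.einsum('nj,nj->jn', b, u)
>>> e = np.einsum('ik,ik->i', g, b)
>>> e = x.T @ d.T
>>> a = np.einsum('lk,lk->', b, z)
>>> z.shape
(7, 7)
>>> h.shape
(7,)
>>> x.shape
(17, 11)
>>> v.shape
(11, 11)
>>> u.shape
(7, 7)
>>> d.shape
(19, 17)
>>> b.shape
(7, 7)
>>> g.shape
(7, 7)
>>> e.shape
(11, 19)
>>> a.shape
()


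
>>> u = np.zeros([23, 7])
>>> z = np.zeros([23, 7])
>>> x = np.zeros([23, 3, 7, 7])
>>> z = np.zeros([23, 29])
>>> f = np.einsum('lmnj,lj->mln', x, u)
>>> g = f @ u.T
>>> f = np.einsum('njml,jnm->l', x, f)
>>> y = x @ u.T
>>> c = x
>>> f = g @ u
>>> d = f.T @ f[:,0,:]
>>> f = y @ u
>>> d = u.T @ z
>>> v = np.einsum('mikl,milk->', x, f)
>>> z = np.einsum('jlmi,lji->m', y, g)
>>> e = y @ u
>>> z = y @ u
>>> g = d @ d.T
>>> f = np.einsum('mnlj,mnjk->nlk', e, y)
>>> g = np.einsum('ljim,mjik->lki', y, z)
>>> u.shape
(23, 7)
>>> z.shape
(23, 3, 7, 7)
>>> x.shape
(23, 3, 7, 7)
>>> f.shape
(3, 7, 23)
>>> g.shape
(23, 7, 7)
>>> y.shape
(23, 3, 7, 23)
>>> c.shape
(23, 3, 7, 7)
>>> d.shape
(7, 29)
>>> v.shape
()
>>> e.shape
(23, 3, 7, 7)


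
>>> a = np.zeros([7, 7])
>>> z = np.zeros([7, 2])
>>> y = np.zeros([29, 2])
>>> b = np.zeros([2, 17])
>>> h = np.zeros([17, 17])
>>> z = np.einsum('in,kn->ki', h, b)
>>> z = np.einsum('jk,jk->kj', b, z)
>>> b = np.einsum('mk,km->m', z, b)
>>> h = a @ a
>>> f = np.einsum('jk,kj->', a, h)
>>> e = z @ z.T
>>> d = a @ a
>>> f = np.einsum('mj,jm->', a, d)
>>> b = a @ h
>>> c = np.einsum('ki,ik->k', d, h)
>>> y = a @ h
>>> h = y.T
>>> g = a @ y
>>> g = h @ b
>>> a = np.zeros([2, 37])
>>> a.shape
(2, 37)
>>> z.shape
(17, 2)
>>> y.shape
(7, 7)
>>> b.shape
(7, 7)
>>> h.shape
(7, 7)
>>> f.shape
()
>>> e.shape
(17, 17)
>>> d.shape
(7, 7)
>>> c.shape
(7,)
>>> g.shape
(7, 7)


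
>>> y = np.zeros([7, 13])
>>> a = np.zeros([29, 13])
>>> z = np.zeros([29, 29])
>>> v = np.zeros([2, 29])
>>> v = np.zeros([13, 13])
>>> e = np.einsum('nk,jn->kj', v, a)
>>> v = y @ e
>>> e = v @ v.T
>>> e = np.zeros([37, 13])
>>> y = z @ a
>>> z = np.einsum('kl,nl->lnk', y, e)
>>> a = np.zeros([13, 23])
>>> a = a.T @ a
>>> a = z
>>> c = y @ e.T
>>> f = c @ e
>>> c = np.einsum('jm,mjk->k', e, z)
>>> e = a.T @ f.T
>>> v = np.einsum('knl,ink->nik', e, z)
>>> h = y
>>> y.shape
(29, 13)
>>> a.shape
(13, 37, 29)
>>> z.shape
(13, 37, 29)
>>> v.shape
(37, 13, 29)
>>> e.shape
(29, 37, 29)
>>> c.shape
(29,)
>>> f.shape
(29, 13)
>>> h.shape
(29, 13)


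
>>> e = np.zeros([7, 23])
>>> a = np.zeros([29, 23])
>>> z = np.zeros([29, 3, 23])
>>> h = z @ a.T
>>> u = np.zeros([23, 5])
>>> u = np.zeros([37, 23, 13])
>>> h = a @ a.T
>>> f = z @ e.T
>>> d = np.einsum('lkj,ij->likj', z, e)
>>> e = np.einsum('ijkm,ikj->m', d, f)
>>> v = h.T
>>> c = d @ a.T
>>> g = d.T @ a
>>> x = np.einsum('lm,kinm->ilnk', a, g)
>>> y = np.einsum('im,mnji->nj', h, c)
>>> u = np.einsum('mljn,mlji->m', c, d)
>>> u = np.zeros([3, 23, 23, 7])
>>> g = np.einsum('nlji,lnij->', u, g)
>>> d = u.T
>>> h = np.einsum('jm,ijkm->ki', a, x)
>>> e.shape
(23,)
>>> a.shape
(29, 23)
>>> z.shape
(29, 3, 23)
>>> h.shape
(7, 3)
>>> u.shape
(3, 23, 23, 7)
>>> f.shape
(29, 3, 7)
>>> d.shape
(7, 23, 23, 3)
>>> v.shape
(29, 29)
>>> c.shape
(29, 7, 3, 29)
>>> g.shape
()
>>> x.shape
(3, 29, 7, 23)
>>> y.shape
(7, 3)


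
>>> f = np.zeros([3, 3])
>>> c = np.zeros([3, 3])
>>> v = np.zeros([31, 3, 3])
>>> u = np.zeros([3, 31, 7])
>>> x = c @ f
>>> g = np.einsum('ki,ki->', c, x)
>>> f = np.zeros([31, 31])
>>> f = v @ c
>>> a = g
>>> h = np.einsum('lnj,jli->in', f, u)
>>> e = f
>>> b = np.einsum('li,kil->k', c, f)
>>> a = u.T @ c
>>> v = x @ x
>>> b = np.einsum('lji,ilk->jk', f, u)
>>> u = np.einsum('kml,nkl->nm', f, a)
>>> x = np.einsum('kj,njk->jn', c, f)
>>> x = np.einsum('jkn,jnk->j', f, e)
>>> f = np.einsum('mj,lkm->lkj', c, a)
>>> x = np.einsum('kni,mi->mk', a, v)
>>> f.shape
(7, 31, 3)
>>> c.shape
(3, 3)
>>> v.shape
(3, 3)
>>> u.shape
(7, 3)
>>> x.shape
(3, 7)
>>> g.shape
()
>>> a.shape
(7, 31, 3)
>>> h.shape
(7, 3)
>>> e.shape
(31, 3, 3)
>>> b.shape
(3, 7)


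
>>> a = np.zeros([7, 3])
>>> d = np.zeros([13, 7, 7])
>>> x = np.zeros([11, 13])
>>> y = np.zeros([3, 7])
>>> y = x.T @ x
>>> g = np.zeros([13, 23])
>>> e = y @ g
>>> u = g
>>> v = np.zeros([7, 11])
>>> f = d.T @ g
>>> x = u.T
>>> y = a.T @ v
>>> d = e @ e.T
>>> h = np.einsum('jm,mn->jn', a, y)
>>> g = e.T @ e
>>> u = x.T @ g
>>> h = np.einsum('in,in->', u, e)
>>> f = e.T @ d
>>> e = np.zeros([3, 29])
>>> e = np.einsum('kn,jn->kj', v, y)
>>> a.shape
(7, 3)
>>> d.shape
(13, 13)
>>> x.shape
(23, 13)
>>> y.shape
(3, 11)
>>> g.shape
(23, 23)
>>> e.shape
(7, 3)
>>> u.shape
(13, 23)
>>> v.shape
(7, 11)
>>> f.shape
(23, 13)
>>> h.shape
()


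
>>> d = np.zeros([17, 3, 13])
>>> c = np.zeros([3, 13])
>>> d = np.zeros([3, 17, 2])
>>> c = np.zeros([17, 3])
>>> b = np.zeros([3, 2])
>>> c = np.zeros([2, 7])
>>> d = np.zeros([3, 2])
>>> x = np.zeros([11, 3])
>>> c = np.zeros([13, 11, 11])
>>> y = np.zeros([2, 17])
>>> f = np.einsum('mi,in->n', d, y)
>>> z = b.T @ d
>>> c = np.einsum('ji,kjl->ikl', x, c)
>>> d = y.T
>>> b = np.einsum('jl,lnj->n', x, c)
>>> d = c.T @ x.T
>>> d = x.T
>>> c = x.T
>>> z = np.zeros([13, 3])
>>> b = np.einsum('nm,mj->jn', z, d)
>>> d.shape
(3, 11)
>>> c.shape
(3, 11)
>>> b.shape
(11, 13)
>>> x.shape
(11, 3)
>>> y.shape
(2, 17)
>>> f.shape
(17,)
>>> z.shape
(13, 3)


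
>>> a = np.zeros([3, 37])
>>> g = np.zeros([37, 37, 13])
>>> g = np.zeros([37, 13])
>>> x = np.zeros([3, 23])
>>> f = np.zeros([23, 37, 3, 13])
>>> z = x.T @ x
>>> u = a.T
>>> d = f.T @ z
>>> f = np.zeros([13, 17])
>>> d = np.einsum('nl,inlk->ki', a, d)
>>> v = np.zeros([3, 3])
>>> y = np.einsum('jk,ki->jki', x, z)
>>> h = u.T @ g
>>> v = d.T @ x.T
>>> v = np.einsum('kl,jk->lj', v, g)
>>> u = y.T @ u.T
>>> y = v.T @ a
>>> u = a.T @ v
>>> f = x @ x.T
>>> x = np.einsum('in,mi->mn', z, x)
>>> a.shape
(3, 37)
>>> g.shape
(37, 13)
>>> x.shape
(3, 23)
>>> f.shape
(3, 3)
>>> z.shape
(23, 23)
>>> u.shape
(37, 37)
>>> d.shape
(23, 13)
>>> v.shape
(3, 37)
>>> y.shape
(37, 37)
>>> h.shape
(3, 13)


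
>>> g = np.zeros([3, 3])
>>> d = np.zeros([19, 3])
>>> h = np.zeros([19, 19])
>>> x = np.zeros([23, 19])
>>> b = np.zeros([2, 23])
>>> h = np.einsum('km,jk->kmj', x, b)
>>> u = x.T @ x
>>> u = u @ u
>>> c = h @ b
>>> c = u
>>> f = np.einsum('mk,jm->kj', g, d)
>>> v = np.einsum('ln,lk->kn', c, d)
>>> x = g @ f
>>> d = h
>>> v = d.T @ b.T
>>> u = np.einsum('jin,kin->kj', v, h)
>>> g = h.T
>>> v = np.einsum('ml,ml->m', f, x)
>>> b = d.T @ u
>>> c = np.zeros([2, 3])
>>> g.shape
(2, 19, 23)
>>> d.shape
(23, 19, 2)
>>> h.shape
(23, 19, 2)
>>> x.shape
(3, 19)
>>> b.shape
(2, 19, 2)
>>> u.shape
(23, 2)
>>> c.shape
(2, 3)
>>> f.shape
(3, 19)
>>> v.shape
(3,)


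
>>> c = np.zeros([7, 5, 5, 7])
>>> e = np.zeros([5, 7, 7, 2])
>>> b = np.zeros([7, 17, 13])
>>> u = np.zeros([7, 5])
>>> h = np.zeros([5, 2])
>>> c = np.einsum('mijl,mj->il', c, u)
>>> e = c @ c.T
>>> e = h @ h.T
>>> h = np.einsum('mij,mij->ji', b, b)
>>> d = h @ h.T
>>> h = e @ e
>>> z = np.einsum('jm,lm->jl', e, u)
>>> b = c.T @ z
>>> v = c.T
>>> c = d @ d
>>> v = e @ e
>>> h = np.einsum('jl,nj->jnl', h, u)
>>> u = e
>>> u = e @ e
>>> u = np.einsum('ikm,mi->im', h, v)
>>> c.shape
(13, 13)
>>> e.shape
(5, 5)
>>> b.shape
(7, 7)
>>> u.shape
(5, 5)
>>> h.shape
(5, 7, 5)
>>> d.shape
(13, 13)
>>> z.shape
(5, 7)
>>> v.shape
(5, 5)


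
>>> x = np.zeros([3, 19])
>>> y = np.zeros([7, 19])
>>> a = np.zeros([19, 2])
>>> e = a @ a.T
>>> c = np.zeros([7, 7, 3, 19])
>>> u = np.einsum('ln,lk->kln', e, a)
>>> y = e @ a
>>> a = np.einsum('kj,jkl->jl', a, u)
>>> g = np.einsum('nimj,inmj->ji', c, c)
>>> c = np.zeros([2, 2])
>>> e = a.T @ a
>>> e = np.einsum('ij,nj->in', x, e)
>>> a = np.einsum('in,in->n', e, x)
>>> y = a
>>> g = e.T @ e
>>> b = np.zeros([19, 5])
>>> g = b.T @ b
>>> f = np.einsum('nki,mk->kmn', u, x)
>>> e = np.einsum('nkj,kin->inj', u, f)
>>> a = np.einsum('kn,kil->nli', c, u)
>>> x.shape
(3, 19)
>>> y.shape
(19,)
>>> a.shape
(2, 19, 19)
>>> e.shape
(3, 2, 19)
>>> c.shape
(2, 2)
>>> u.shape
(2, 19, 19)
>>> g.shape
(5, 5)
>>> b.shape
(19, 5)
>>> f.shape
(19, 3, 2)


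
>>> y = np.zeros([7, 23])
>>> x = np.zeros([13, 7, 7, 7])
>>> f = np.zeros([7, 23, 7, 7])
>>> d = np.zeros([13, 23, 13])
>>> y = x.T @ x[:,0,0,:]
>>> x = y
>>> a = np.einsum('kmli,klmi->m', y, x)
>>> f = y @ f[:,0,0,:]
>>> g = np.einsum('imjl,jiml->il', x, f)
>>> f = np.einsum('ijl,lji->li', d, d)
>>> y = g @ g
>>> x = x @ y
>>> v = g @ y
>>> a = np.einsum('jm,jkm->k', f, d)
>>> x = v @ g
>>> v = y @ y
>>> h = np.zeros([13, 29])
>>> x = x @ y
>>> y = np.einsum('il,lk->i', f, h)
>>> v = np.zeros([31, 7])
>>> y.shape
(13,)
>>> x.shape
(7, 7)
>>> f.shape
(13, 13)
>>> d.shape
(13, 23, 13)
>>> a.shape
(23,)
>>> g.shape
(7, 7)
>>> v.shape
(31, 7)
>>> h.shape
(13, 29)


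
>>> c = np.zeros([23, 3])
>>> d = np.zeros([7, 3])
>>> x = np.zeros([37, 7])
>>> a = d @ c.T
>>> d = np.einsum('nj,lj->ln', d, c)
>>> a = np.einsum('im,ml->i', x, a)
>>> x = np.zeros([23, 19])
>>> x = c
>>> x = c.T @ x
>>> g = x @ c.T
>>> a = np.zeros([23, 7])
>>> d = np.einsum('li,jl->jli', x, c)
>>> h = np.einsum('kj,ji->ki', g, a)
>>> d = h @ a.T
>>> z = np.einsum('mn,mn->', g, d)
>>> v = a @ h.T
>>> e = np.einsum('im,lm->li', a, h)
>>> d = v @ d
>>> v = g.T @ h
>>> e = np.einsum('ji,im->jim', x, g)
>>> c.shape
(23, 3)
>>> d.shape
(23, 23)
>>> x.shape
(3, 3)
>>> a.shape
(23, 7)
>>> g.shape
(3, 23)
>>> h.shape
(3, 7)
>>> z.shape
()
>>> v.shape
(23, 7)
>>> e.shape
(3, 3, 23)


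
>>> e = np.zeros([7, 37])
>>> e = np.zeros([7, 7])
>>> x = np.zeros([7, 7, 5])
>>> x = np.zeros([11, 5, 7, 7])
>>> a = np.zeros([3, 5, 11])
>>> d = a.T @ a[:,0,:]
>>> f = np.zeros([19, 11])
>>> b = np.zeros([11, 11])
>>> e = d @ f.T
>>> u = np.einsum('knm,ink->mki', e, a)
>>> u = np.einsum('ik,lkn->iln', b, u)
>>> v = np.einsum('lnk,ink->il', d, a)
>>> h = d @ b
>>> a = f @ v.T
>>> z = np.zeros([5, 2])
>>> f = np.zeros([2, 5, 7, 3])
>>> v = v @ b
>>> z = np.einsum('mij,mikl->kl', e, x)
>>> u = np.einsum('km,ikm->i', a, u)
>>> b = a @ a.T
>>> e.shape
(11, 5, 19)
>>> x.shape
(11, 5, 7, 7)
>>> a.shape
(19, 3)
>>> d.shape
(11, 5, 11)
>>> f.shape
(2, 5, 7, 3)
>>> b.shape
(19, 19)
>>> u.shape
(11,)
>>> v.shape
(3, 11)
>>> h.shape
(11, 5, 11)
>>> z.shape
(7, 7)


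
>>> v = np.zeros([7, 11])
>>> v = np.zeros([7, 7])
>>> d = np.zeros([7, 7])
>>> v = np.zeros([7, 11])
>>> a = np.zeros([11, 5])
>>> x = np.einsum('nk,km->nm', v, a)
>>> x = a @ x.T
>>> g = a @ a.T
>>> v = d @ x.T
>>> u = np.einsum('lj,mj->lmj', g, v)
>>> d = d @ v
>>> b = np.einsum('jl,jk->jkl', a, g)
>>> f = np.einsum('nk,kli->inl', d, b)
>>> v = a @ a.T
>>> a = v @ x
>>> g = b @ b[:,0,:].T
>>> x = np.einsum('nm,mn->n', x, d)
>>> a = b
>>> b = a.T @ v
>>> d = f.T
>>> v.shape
(11, 11)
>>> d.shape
(11, 7, 5)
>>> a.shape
(11, 11, 5)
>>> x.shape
(11,)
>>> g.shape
(11, 11, 11)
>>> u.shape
(11, 7, 11)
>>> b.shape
(5, 11, 11)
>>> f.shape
(5, 7, 11)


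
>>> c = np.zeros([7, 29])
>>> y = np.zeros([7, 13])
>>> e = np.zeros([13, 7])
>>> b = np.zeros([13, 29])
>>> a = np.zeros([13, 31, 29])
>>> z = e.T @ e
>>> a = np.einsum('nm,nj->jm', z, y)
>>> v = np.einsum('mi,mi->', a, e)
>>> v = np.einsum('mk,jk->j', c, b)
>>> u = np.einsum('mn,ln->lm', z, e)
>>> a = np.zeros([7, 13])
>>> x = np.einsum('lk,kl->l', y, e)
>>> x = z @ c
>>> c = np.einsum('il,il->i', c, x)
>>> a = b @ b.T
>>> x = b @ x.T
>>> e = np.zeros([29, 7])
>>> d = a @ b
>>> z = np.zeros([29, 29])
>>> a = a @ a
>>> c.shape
(7,)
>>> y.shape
(7, 13)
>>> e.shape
(29, 7)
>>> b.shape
(13, 29)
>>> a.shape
(13, 13)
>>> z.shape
(29, 29)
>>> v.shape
(13,)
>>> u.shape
(13, 7)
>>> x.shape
(13, 7)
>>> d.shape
(13, 29)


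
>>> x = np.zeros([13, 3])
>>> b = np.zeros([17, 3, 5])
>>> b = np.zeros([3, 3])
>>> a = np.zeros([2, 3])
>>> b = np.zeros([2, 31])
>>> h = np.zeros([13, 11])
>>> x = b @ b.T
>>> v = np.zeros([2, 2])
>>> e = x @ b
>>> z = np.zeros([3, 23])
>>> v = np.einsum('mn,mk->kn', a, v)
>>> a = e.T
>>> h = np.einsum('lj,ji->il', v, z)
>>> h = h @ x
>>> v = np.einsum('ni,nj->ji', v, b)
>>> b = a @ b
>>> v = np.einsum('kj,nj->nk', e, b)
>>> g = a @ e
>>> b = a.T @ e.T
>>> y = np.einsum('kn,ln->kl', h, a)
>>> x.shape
(2, 2)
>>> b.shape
(2, 2)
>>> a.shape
(31, 2)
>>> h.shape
(23, 2)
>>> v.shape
(31, 2)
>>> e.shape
(2, 31)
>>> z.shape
(3, 23)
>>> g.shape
(31, 31)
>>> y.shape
(23, 31)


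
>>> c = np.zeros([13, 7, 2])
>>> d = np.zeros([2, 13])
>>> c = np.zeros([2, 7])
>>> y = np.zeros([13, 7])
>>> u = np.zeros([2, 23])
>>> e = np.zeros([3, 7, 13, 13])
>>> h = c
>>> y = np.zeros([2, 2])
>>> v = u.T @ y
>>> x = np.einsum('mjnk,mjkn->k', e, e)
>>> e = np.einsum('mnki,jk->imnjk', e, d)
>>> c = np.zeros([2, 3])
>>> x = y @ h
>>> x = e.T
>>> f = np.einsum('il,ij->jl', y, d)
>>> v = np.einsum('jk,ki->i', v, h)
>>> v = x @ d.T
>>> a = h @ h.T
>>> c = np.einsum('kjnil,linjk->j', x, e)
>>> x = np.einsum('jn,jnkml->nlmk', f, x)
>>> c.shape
(2,)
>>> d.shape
(2, 13)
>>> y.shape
(2, 2)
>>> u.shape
(2, 23)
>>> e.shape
(13, 3, 7, 2, 13)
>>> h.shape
(2, 7)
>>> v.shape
(13, 2, 7, 3, 2)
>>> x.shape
(2, 13, 3, 7)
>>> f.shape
(13, 2)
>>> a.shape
(2, 2)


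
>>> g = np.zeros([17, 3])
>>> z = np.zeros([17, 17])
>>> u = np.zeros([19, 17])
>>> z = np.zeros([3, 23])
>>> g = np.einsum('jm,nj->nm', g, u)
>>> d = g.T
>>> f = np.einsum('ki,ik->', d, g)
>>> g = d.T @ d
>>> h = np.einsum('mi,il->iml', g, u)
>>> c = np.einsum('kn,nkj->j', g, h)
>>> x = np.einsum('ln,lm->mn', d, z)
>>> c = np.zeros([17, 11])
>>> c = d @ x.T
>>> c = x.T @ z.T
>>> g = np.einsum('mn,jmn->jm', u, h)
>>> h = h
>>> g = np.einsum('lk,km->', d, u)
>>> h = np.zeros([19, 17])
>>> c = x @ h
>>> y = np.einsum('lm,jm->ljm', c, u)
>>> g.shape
()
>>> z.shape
(3, 23)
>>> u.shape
(19, 17)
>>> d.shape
(3, 19)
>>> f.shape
()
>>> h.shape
(19, 17)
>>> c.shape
(23, 17)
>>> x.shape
(23, 19)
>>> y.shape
(23, 19, 17)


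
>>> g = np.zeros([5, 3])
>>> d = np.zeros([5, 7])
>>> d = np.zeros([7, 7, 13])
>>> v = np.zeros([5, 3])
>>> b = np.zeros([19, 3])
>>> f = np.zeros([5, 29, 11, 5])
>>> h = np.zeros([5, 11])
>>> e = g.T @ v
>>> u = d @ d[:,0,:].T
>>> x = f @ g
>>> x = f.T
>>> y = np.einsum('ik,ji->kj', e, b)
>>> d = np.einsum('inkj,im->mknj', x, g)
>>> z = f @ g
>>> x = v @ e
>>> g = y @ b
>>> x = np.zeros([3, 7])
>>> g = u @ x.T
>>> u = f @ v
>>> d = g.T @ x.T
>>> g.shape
(7, 7, 3)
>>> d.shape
(3, 7, 3)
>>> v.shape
(5, 3)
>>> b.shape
(19, 3)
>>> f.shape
(5, 29, 11, 5)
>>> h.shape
(5, 11)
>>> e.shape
(3, 3)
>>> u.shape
(5, 29, 11, 3)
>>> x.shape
(3, 7)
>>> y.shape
(3, 19)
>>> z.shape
(5, 29, 11, 3)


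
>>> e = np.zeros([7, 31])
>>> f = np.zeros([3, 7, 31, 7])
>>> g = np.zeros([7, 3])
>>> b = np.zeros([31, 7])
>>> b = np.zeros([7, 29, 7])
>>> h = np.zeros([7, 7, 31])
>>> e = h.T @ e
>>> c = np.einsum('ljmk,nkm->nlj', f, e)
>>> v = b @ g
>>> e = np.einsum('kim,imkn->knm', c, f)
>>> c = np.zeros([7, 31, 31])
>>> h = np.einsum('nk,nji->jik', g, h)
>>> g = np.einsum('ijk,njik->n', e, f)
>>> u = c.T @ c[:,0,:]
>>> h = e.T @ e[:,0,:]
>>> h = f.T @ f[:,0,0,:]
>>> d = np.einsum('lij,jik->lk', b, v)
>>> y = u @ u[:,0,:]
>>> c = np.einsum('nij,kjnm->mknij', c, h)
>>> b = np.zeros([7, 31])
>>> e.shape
(31, 7, 7)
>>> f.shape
(3, 7, 31, 7)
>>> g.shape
(3,)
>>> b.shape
(7, 31)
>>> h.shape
(7, 31, 7, 7)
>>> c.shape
(7, 7, 7, 31, 31)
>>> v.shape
(7, 29, 3)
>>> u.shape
(31, 31, 31)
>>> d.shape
(7, 3)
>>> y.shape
(31, 31, 31)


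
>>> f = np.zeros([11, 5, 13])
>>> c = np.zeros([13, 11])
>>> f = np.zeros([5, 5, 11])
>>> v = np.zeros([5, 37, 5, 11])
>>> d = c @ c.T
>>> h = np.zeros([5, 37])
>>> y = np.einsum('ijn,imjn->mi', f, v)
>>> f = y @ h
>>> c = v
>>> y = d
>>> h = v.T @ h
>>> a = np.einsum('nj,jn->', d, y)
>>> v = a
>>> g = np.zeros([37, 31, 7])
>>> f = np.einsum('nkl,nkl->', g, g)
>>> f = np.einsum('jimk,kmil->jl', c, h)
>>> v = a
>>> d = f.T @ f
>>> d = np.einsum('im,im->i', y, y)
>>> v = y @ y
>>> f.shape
(5, 37)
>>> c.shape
(5, 37, 5, 11)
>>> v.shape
(13, 13)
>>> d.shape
(13,)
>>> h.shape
(11, 5, 37, 37)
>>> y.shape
(13, 13)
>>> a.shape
()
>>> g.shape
(37, 31, 7)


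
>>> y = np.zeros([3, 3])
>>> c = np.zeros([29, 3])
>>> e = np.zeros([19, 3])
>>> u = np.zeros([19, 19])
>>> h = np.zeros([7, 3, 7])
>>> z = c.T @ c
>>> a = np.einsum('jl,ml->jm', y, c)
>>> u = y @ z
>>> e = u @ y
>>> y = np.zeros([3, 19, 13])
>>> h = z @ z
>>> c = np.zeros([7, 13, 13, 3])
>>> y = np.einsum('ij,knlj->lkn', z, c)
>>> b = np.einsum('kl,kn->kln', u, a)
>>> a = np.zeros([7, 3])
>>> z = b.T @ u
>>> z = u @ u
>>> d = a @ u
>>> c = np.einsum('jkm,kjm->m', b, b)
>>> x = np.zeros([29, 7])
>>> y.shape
(13, 7, 13)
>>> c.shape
(29,)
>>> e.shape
(3, 3)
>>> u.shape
(3, 3)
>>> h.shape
(3, 3)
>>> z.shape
(3, 3)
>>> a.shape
(7, 3)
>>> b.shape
(3, 3, 29)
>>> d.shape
(7, 3)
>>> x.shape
(29, 7)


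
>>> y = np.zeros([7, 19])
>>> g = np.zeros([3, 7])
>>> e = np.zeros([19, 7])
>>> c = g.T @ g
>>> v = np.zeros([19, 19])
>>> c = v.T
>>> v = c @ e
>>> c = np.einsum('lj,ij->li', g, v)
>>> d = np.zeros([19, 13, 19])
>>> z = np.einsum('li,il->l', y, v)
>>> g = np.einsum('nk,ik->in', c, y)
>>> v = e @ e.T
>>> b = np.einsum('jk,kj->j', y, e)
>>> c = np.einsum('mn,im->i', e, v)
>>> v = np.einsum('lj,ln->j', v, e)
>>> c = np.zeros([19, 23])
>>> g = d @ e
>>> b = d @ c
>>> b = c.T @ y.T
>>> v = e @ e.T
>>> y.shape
(7, 19)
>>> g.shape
(19, 13, 7)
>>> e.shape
(19, 7)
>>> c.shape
(19, 23)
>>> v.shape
(19, 19)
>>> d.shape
(19, 13, 19)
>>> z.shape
(7,)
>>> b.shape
(23, 7)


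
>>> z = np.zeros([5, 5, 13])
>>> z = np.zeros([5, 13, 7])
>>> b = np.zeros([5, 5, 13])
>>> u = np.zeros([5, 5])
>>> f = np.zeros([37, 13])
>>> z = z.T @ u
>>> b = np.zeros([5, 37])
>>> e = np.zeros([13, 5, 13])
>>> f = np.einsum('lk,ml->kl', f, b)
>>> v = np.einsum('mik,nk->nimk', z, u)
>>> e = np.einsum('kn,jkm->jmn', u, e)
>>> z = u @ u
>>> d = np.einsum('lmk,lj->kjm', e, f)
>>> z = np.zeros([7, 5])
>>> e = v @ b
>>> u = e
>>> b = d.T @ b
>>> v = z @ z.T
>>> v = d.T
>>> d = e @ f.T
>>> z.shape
(7, 5)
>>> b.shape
(13, 37, 37)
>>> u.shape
(5, 13, 7, 37)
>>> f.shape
(13, 37)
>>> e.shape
(5, 13, 7, 37)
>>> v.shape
(13, 37, 5)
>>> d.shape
(5, 13, 7, 13)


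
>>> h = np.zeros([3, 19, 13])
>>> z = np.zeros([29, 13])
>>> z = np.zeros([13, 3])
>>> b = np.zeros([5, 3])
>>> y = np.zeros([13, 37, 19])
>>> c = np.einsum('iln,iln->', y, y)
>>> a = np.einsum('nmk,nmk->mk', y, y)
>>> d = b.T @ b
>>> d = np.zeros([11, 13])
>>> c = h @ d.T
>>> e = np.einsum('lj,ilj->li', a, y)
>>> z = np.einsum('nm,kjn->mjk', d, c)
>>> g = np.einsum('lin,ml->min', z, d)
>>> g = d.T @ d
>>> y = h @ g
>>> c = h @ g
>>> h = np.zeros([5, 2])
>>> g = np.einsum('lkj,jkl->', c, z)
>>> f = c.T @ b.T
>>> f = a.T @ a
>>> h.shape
(5, 2)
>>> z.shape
(13, 19, 3)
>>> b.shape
(5, 3)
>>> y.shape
(3, 19, 13)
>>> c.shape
(3, 19, 13)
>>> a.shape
(37, 19)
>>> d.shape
(11, 13)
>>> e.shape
(37, 13)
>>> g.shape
()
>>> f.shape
(19, 19)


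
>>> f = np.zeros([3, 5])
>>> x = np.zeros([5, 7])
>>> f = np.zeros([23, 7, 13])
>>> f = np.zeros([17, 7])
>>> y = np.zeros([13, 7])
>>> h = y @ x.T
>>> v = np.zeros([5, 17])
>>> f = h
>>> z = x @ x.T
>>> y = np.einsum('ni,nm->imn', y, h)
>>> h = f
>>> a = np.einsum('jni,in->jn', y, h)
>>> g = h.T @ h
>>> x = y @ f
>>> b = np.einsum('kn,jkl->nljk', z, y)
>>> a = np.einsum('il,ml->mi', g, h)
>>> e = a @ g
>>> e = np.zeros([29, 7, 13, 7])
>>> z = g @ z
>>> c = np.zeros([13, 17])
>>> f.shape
(13, 5)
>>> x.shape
(7, 5, 5)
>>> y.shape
(7, 5, 13)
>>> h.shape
(13, 5)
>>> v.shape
(5, 17)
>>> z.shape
(5, 5)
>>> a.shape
(13, 5)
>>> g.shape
(5, 5)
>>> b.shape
(5, 13, 7, 5)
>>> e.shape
(29, 7, 13, 7)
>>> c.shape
(13, 17)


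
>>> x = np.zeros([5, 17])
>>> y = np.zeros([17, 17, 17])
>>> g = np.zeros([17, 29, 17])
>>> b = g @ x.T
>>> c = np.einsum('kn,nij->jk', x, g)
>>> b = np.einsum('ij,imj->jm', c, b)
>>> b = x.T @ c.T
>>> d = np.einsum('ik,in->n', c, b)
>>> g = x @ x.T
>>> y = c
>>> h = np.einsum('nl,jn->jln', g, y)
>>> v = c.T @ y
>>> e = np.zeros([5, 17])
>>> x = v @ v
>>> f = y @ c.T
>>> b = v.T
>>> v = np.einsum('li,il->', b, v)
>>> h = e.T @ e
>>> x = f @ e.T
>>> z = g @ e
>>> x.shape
(17, 5)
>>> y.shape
(17, 5)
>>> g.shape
(5, 5)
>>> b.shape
(5, 5)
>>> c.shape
(17, 5)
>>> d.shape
(17,)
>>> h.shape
(17, 17)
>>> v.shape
()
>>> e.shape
(5, 17)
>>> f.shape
(17, 17)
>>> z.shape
(5, 17)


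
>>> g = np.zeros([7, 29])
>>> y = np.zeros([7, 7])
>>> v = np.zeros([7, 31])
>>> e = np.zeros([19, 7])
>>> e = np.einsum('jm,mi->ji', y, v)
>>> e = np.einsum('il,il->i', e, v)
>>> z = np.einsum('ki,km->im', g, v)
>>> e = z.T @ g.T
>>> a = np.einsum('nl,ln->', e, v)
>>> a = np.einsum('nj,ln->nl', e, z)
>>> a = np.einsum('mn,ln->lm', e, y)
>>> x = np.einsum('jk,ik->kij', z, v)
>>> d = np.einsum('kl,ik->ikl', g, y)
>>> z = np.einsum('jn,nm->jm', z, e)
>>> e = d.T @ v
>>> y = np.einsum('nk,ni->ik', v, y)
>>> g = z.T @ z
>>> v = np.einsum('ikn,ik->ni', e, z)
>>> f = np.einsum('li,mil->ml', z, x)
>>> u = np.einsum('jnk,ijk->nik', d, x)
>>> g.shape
(7, 7)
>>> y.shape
(7, 31)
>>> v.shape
(31, 29)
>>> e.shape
(29, 7, 31)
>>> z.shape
(29, 7)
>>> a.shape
(7, 31)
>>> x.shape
(31, 7, 29)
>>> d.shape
(7, 7, 29)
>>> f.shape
(31, 29)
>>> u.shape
(7, 31, 29)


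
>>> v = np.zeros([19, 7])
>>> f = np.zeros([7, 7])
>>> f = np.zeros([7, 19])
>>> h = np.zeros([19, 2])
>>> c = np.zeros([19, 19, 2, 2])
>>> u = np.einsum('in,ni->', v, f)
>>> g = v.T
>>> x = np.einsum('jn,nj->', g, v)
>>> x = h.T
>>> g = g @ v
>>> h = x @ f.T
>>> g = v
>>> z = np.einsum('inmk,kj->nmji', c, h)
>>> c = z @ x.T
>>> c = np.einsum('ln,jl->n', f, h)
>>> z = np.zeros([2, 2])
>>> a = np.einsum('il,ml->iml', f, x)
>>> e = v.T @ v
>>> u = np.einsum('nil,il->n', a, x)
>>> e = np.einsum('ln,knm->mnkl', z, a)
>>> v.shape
(19, 7)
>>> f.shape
(7, 19)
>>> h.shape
(2, 7)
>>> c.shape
(19,)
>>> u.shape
(7,)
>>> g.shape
(19, 7)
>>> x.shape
(2, 19)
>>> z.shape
(2, 2)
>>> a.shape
(7, 2, 19)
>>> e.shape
(19, 2, 7, 2)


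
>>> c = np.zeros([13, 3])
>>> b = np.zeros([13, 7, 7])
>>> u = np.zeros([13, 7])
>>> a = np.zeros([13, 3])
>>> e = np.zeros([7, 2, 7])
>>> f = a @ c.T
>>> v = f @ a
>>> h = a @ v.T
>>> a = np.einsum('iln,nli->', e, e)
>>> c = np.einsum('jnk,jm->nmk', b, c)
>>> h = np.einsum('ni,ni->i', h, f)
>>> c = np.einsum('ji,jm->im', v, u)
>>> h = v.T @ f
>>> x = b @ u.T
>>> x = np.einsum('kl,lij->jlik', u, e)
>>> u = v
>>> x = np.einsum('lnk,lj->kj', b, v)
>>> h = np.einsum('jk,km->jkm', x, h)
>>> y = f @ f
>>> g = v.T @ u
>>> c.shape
(3, 7)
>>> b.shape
(13, 7, 7)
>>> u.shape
(13, 3)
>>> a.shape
()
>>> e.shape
(7, 2, 7)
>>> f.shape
(13, 13)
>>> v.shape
(13, 3)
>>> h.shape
(7, 3, 13)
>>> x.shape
(7, 3)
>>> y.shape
(13, 13)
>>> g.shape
(3, 3)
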